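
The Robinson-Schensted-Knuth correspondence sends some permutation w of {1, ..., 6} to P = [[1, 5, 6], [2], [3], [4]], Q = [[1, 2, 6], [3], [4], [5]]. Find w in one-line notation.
Reverse the RSK construction: for i from n down to 1, find the cell of Q containing i, remove the entry at that cell from P, and reverse-bump it up through P; the value ejected from row 1 is w(i).

Step i=6: Q has 6 at row 1, column 3; remove that cell from P, ejecting 6. So w(6) = 6. P is now [[1, 5], [2], [3], [4]].
Step i=5: Q has 5 at row 4, column 1; remove 4 from row 4 of P and reverse-bump: 4 enters row 3 and ejects 3; 3 enters row 2 and ejects 2; 2 enters row 1 and ejects 1. So w(5) = 1. P is now [[2, 5], [3], [4]].
Step i=4: Q has 4 at row 3, column 1; remove 4 from row 3 of P and reverse-bump: 4 enters row 2 and ejects 3; 3 enters row 1 and ejects 2. So w(4) = 2. P is now [[3, 5], [4]].
Step i=3: Q has 3 at row 2, column 1; remove 4 from row 2 of P and reverse-bump: 4 enters row 1 and ejects 3. So w(3) = 3. P is now [[4, 5]].
Step i=2: Q has 2 at row 1, column 2; remove that cell from P, ejecting 5. So w(2) = 5. P is now [[4]].
Step i=1: Q has 1 at row 1, column 1; remove that cell from P, ejecting 4. So w(1) = 4. P is now [].

So w = 4 5 3 2 1 6.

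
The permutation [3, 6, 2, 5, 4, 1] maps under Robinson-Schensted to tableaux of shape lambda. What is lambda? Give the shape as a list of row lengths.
[2, 2, 1, 1]

RSK row insertion gives P = [[1, 4], [2, 5], [3], [6]], which has shape [2, 2, 1, 1].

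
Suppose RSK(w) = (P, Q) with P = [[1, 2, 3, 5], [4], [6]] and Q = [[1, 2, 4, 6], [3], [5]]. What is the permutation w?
1 6 2 4 3 5

Reverse the RSK construction: for i from n down to 1, find the cell of Q containing i, remove the entry at that cell from P, and reverse-bump it up through P; the value ejected from row 1 is w(i).

Step i=6: Q has 6 at row 1, column 4; remove that cell from P, ejecting 5. So w(6) = 5. P is now [[1, 2, 3], [4], [6]].
Step i=5: Q has 5 at row 3, column 1; remove 6 from row 3 of P and reverse-bump: 6 enters row 2 and ejects 4; 4 enters row 1 and ejects 3. So w(5) = 3. P is now [[1, 2, 4], [6]].
Step i=4: Q has 4 at row 1, column 3; remove that cell from P, ejecting 4. So w(4) = 4. P is now [[1, 2], [6]].
Step i=3: Q has 3 at row 2, column 1; remove 6 from row 2 of P and reverse-bump: 6 enters row 1 and ejects 2. So w(3) = 2. P is now [[1, 6]].
Step i=2: Q has 2 at row 1, column 2; remove that cell from P, ejecting 6. So w(2) = 6. P is now [[1]].
Step i=1: Q has 1 at row 1, column 1; remove that cell from P, ejecting 1. So w(1) = 1. P is now [].

So w = 1 6 2 4 3 5.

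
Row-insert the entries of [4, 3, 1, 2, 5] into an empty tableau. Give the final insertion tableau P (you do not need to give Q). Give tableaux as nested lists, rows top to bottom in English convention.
P = [[1, 2, 5], [3], [4]]

Insert 4: appended to row 1. P = [[4]].
Insert 3: 3 bumps 4 from row 1; 4 starts row 2. P = [[3], [4]].
Insert 1: 1 bumps 3 from row 1; 3 bumps 4 from row 2; 4 starts row 3. P = [[1], [3], [4]].
Insert 2: appended to row 1. P = [[1, 2], [3], [4]].
Insert 5: appended to row 1. P = [[1, 2, 5], [3], [4]].

So P = [[1, 2, 5], [3], [4]].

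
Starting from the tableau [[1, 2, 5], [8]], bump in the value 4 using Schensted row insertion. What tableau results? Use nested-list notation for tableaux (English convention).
[[1, 2, 4], [5], [8]]

In row 1, 4 replaces 5 (the leftmost entry greater than 4); 5 is bumped to row 2. In row 2, 5 replaces 8 (the leftmost entry greater than 5); 8 is bumped to row 3. 8 starts a new row 3. The new tableau is [[1, 2, 4], [5], [8]].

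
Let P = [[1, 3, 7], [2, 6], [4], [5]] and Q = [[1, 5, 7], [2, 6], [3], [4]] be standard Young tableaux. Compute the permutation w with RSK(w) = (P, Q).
Reverse RSK: for i = n, n-1, ..., 1, locate i in Q, remove the corresponding corner cell from P, and reverse-bump its entry up through P; the value ejected from row 1 is w(i).

So w = 5 4 2 1 6 3 7.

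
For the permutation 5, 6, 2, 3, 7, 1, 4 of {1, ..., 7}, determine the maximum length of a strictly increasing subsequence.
3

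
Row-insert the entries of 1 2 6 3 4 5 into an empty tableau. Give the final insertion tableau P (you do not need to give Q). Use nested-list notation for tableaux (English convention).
P = [[1, 2, 3, 4, 5], [6]]

Insert 1: appended to row 1. P = [[1]].
Insert 2: appended to row 1. P = [[1, 2]].
Insert 6: appended to row 1. P = [[1, 2, 6]].
Insert 3: 3 bumps 6 from row 1; 6 starts row 2. P = [[1, 2, 3], [6]].
Insert 4: appended to row 1. P = [[1, 2, 3, 4], [6]].
Insert 5: appended to row 1. P = [[1, 2, 3, 4, 5], [6]].

So P = [[1, 2, 3, 4, 5], [6]].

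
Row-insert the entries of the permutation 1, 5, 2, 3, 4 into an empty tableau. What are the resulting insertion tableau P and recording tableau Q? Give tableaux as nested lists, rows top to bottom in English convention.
P = [[1, 2, 3, 4], [5]], Q = [[1, 2, 4, 5], [3]]

Insert each entry of the permutation into P by Schensted row insertion, recording in Q the position of each new cell.

After inserting 1: P = [[1]].
After inserting 5: P = [[1, 5]].
After inserting 2: P = [[1, 2], [5]].
After inserting 3: P = [[1, 2, 3], [5]].
After inserting 4: P = [[1, 2, 3, 4], [5]].

So P = [[1, 2, 3, 4], [5]], Q = [[1, 2, 4, 5], [3]].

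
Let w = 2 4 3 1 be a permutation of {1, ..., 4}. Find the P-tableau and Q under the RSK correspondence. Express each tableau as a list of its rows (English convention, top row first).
Insert each entry of the permutation into P by Schensted row insertion, recording in Q the position of each new cell.

After inserting 2: P = [[2]].
After inserting 4: P = [[2, 4]].
After inserting 3: P = [[2, 3], [4]].
After inserting 1: P = [[1, 3], [2], [4]].

So P = [[1, 3], [2], [4]], Q = [[1, 2], [3], [4]].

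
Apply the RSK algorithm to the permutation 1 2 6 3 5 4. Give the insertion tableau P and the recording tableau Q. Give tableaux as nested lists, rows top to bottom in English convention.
Insert each entry of the permutation into P by Schensted row insertion, recording in Q the position of each new cell.

Insert 1: appended to row 1. P = [[1]].
Insert 2: appended to row 1. P = [[1, 2]].
Insert 6: appended to row 1. P = [[1, 2, 6]].
Insert 3: 3 bumps 6 from row 1; 6 starts row 2. P = [[1, 2, 3], [6]].
Insert 5: appended to row 1. P = [[1, 2, 3, 5], [6]].
Insert 4: 4 bumps 5 from row 1; 5 bumps 6 from row 2; 6 starts row 3. P = [[1, 2, 3, 4], [5], [6]].

So P = [[1, 2, 3, 4], [5], [6]], Q = [[1, 2, 3, 5], [4], [6]].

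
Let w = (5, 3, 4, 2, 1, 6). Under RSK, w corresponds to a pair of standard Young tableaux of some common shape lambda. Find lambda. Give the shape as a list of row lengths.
[3, 1, 1, 1]

RSK row insertion gives P = [[1, 4, 6], [2], [3], [5]], which has shape [3, 1, 1, 1].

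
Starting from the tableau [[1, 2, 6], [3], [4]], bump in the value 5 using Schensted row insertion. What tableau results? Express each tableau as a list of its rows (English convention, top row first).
In row 1, 5 replaces 6 (the leftmost entry greater than 5); 6 is bumped to row 2. 6 is appended to row 2. The new tableau is [[1, 2, 5], [3, 6], [4]].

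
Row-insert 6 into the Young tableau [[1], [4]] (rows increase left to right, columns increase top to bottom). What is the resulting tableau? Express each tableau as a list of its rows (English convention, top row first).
[[1, 6], [4]]

6 is larger than every entry of row 1, so it is appended to row 1. The new tableau is [[1, 6], [4]].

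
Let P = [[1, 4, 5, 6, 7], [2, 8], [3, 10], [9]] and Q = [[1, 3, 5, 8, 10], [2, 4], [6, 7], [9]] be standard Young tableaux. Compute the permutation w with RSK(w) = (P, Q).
9 3 10 4 8 2 5 6 1 7

Reverse the RSK construction: for i from n down to 1, find the cell of Q containing i, remove the entry at that cell from P, and reverse-bump it up through P; the value ejected from row 1 is w(i).

Step i=10: Q has 10 at row 1, column 5; remove that cell from P, ejecting 7. So w(10) = 7. P is now [[1, 4, 5, 6], [2, 8], [3, 10], [9]].
Step i=9: Q has 9 at row 4, column 1; remove 9 from row 4 of P and reverse-bump: 9 enters row 3 and ejects 3; 3 enters row 2 and ejects 2; 2 enters row 1 and ejects 1. So w(9) = 1. P is now [[2, 4, 5, 6], [3, 8], [9, 10]].
Step i=8: Q has 8 at row 1, column 4; remove that cell from P, ejecting 6. So w(8) = 6. P is now [[2, 4, 5], [3, 8], [9, 10]].
Step i=7: Q has 7 at row 3, column 2; remove 10 from row 3 of P and reverse-bump: 10 enters row 2 and ejects 8; 8 enters row 1 and ejects 5. So w(7) = 5. P is now [[2, 4, 8], [3, 10], [9]].
Step i=6: Q has 6 at row 3, column 1; remove 9 from row 3 of P and reverse-bump: 9 enters row 2 and ejects 3; 3 enters row 1 and ejects 2. So w(6) = 2. P is now [[3, 4, 8], [9, 10]].
Step i=5: Q has 5 at row 1, column 3; remove that cell from P, ejecting 8. So w(5) = 8. P is now [[3, 4], [9, 10]].
Step i=4: Q has 4 at row 2, column 2; remove 10 from row 2 of P and reverse-bump: 10 enters row 1 and ejects 4. So w(4) = 4. P is now [[3, 10], [9]].
Step i=3: Q has 3 at row 1, column 2; remove that cell from P, ejecting 10. So w(3) = 10. P is now [[3], [9]].
Step i=2: Q has 2 at row 2, column 1; remove 9 from row 2 of P and reverse-bump: 9 enters row 1 and ejects 3. So w(2) = 3. P is now [[9]].
Step i=1: Q has 1 at row 1, column 1; remove that cell from P, ejecting 9. So w(1) = 9. P is now [].

So w = 9 3 10 4 8 2 5 6 1 7.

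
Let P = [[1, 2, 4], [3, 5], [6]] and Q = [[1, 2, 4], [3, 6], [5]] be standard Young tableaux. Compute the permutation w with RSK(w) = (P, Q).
1 6 3 5 2 4

Reverse the RSK construction: for i from n down to 1, find the cell of Q containing i, remove the entry at that cell from P, and reverse-bump it up through P; the value ejected from row 1 is w(i).

Step i=6: Q has 6 at row 2, column 2; remove 5 from row 2 of P and reverse-bump: 5 enters row 1 and ejects 4. So w(6) = 4. P is now [[1, 2, 5], [3], [6]].
Step i=5: Q has 5 at row 3, column 1; remove 6 from row 3 of P and reverse-bump: 6 enters row 2 and ejects 3; 3 enters row 1 and ejects 2. So w(5) = 2. P is now [[1, 3, 5], [6]].
Step i=4: Q has 4 at row 1, column 3; remove that cell from P, ejecting 5. So w(4) = 5. P is now [[1, 3], [6]].
Step i=3: Q has 3 at row 2, column 1; remove 6 from row 2 of P and reverse-bump: 6 enters row 1 and ejects 3. So w(3) = 3. P is now [[1, 6]].
Step i=2: Q has 2 at row 1, column 2; remove that cell from P, ejecting 6. So w(2) = 6. P is now [[1]].
Step i=1: Q has 1 at row 1, column 1; remove that cell from P, ejecting 1. So w(1) = 1. P is now [].

So w = 1 6 3 5 2 4.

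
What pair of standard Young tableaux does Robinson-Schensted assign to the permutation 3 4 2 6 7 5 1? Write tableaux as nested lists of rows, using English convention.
Insert each entry of the permutation into P by Schensted row insertion, recording in Q the position of each new cell.

Insert 3: appended to row 1. P = [[3]].
Insert 4: appended to row 1. P = [[3, 4]].
Insert 2: 2 bumps 3 from row 1; 3 starts row 2. P = [[2, 4], [3]].
Insert 6: appended to row 1. P = [[2, 4, 6], [3]].
Insert 7: appended to row 1. P = [[2, 4, 6, 7], [3]].
Insert 5: 5 bumps 6 from row 1; 6 appends to row 2. P = [[2, 4, 5, 7], [3, 6]].
Insert 1: 1 bumps 2 from row 1; 2 bumps 3 from row 2; 3 starts row 3. P = [[1, 4, 5, 7], [2, 6], [3]].

So P = [[1, 4, 5, 7], [2, 6], [3]], Q = [[1, 2, 4, 5], [3, 6], [7]].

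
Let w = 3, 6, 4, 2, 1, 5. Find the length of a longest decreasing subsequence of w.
4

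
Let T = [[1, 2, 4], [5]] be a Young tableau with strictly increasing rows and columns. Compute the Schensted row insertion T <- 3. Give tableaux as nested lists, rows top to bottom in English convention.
[[1, 2, 3], [4], [5]]

In row 1, 3 replaces 4 (the leftmost entry greater than 3); 4 is bumped to row 2. In row 2, 4 replaces 5 (the leftmost entry greater than 4); 5 is bumped to row 3. 5 starts a new row 3. The new tableau is [[1, 2, 3], [4], [5]].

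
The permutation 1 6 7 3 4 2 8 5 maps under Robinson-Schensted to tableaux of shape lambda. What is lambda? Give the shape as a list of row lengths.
Row-insert each entry into an empty tableau.

After inserting 1: P = [[1]].
After inserting 6: P = [[1, 6]].
After inserting 7: P = [[1, 6, 7]].
After inserting 3: P = [[1, 3, 7], [6]].
After inserting 4: P = [[1, 3, 4], [6, 7]].
After inserting 2: P = [[1, 2, 4], [3, 7], [6]].
After inserting 8: P = [[1, 2, 4, 8], [3, 7], [6]].
After inserting 5: P = [[1, 2, 4, 5], [3, 7, 8], [6]].

The final insertion tableau P = [[1, 2, 4, 5], [3, 7, 8], [6]] has shape [4, 3, 1].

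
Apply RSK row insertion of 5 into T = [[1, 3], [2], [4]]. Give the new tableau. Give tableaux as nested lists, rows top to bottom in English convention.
5 is larger than every entry of row 1, so it is appended to row 1. The new tableau is [[1, 3, 5], [2], [4]].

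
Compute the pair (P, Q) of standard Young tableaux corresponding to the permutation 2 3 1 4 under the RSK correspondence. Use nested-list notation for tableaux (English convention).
Insert each entry of the permutation into P by Schensted row insertion, recording in Q the position of each new cell.

Insert 2: appended to row 1. P = [[2]].
Insert 3: appended to row 1. P = [[2, 3]].
Insert 1: 1 bumps 2 from row 1; 2 starts row 2. P = [[1, 3], [2]].
Insert 4: appended to row 1. P = [[1, 3, 4], [2]].

So P = [[1, 3, 4], [2]], Q = [[1, 2, 4], [3]].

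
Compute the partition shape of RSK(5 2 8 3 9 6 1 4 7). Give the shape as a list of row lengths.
Row-insert each entry into an empty tableau.

After inserting 5: P = [[5]].
After inserting 2: P = [[2], [5]].
After inserting 8: P = [[2, 8], [5]].
After inserting 3: P = [[2, 3], [5, 8]].
After inserting 9: P = [[2, 3, 9], [5, 8]].
After inserting 6: P = [[2, 3, 6], [5, 8, 9]].
After inserting 1: P = [[1, 3, 6], [2, 8, 9], [5]].
After inserting 4: P = [[1, 3, 4], [2, 6, 9], [5, 8]].
After inserting 7: P = [[1, 3, 4, 7], [2, 6, 9], [5, 8]].

The final insertion tableau P = [[1, 3, 4, 7], [2, 6, 9], [5, 8]] has shape [4, 3, 2].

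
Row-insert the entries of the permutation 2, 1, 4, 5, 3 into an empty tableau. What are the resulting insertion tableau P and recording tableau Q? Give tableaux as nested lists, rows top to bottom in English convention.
P = [[1, 3, 5], [2, 4]], Q = [[1, 3, 4], [2, 5]]

Insert each entry of the permutation into P by Schensted row insertion, recording in Q the position of each new cell.

Insert 2: appended to row 1. P = [[2]].
Insert 1: 1 bumps 2 from row 1; 2 starts row 2. P = [[1], [2]].
Insert 4: appended to row 1. P = [[1, 4], [2]].
Insert 5: appended to row 1. P = [[1, 4, 5], [2]].
Insert 3: 3 bumps 4 from row 1; 4 appends to row 2. P = [[1, 3, 5], [2, 4]].

So P = [[1, 3, 5], [2, 4]], Q = [[1, 3, 4], [2, 5]].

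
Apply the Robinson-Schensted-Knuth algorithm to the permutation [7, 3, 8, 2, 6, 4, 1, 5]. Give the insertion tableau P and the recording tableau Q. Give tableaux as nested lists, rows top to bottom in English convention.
P = [[1, 4, 5], [2, 6], [3, 8], [7]], Q = [[1, 3, 8], [2, 5], [4, 6], [7]]

Insert each entry of the permutation into P by Schensted row insertion, recording in Q the position of each new cell.

Insert 7: appended to row 1. P = [[7]].
Insert 3: 3 bumps 7 from row 1; 7 starts row 2. P = [[3], [7]].
Insert 8: appended to row 1. P = [[3, 8], [7]].
Insert 2: 2 bumps 3 from row 1; 3 bumps 7 from row 2; 7 starts row 3. P = [[2, 8], [3], [7]].
Insert 6: 6 bumps 8 from row 1; 8 appends to row 2. P = [[2, 6], [3, 8], [7]].
Insert 4: 4 bumps 6 from row 1; 6 bumps 8 from row 2; 8 appends to row 3. P = [[2, 4], [3, 6], [7, 8]].
Insert 1: 1 bumps 2 from row 1; 2 bumps 3 from row 2; 3 bumps 7 from row 3; 7 starts row 4. P = [[1, 4], [2, 6], [3, 8], [7]].
Insert 5: appended to row 1. P = [[1, 4, 5], [2, 6], [3, 8], [7]].

So P = [[1, 4, 5], [2, 6], [3, 8], [7]], Q = [[1, 3, 8], [2, 5], [4, 6], [7]].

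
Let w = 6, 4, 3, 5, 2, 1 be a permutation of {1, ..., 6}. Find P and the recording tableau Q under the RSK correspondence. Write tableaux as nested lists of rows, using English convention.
Insert each entry of the permutation into P by Schensted row insertion, recording in Q the position of each new cell.

Insert 6: appended to row 1. P = [[6]].
Insert 4: 4 bumps 6 from row 1; 6 starts row 2. P = [[4], [6]].
Insert 3: 3 bumps 4 from row 1; 4 bumps 6 from row 2; 6 starts row 3. P = [[3], [4], [6]].
Insert 5: appended to row 1. P = [[3, 5], [4], [6]].
Insert 2: 2 bumps 3 from row 1; 3 bumps 4 from row 2; 4 bumps 6 from row 3; 6 starts row 4. P = [[2, 5], [3], [4], [6]].
Insert 1: 1 bumps 2 from row 1; 2 bumps 3 from row 2; 3 bumps 4 from row 3; 4 bumps 6 from row 4; 6 starts row 5. P = [[1, 5], [2], [3], [4], [6]].

So P = [[1, 5], [2], [3], [4], [6]], Q = [[1, 4], [2], [3], [5], [6]].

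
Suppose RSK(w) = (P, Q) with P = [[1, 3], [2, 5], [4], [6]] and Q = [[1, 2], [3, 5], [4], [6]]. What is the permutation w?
4 6 5 2 3 1

Reverse the RSK construction: for i from n down to 1, find the cell of Q containing i, remove the entry at that cell from P, and reverse-bump it up through P; the value ejected from row 1 is w(i).

Step i=6: Q has 6 at row 4, column 1; remove 6 from row 4 of P and reverse-bump: 6 enters row 3 and ejects 4; 4 enters row 2 and ejects 2; 2 enters row 1 and ejects 1. So w(6) = 1. P is now [[2, 3], [4, 5], [6]].
Step i=5: Q has 5 at row 2, column 2; remove 5 from row 2 of P and reverse-bump: 5 enters row 1 and ejects 3. So w(5) = 3. P is now [[2, 5], [4], [6]].
Step i=4: Q has 4 at row 3, column 1; remove 6 from row 3 of P and reverse-bump: 6 enters row 2 and ejects 4; 4 enters row 1 and ejects 2. So w(4) = 2. P is now [[4, 5], [6]].
Step i=3: Q has 3 at row 2, column 1; remove 6 from row 2 of P and reverse-bump: 6 enters row 1 and ejects 5. So w(3) = 5. P is now [[4, 6]].
Step i=2: Q has 2 at row 1, column 2; remove that cell from P, ejecting 6. So w(2) = 6. P is now [[4]].
Step i=1: Q has 1 at row 1, column 1; remove that cell from P, ejecting 4. So w(1) = 4. P is now [].

So w = 4 6 5 2 3 1.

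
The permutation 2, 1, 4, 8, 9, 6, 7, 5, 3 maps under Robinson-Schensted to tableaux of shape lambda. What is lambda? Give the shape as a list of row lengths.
Row-insert each entry into an empty tableau.

After inserting 2: P = [[2]].
After inserting 1: P = [[1], [2]].
After inserting 4: P = [[1, 4], [2]].
After inserting 8: P = [[1, 4, 8], [2]].
After inserting 9: P = [[1, 4, 8, 9], [2]].
After inserting 6: P = [[1, 4, 6, 9], [2, 8]].
After inserting 7: P = [[1, 4, 6, 7], [2, 8, 9]].
After inserting 5: P = [[1, 4, 5, 7], [2, 6, 9], [8]].
After inserting 3: P = [[1, 3, 5, 7], [2, 4, 9], [6], [8]].

The final insertion tableau P = [[1, 3, 5, 7], [2, 4, 9], [6], [8]] has shape [4, 3, 1, 1].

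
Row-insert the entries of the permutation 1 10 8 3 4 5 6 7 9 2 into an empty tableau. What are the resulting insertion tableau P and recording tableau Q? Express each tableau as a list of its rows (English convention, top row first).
P = [[1, 2, 4, 5, 6, 7, 9], [3], [8], [10]], Q = [[1, 2, 5, 6, 7, 8, 9], [3], [4], [10]]

Insert each entry of the permutation into P by Schensted row insertion, recording in Q the position of each new cell.

After inserting 1: P = [[1]].
After inserting 10: P = [[1, 10]].
After inserting 8: P = [[1, 8], [10]].
After inserting 3: P = [[1, 3], [8], [10]].
After inserting 4: P = [[1, 3, 4], [8], [10]].
After inserting 5: P = [[1, 3, 4, 5], [8], [10]].
After inserting 6: P = [[1, 3, 4, 5, 6], [8], [10]].
After inserting 7: P = [[1, 3, 4, 5, 6, 7], [8], [10]].
After inserting 9: P = [[1, 3, 4, 5, 6, 7, 9], [8], [10]].
After inserting 2: P = [[1, 2, 4, 5, 6, 7, 9], [3], [8], [10]].

So P = [[1, 2, 4, 5, 6, 7, 9], [3], [8], [10]], Q = [[1, 2, 5, 6, 7, 8, 9], [3], [4], [10]].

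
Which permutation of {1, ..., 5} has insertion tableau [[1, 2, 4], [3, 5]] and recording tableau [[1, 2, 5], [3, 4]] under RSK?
Reverse the RSK construction: for i from n down to 1, find the cell of Q containing i, remove the entry at that cell from P, and reverse-bump it up through P; the value ejected from row 1 is w(i).

Step i=5: Q has 5 at row 1, column 3; remove that cell from P, ejecting 4. So w(5) = 4. P is now [[1, 2], [3, 5]].
Step i=4: Q has 4 at row 2, column 2; remove 5 from row 2 of P and reverse-bump: 5 enters row 1 and ejects 2. So w(4) = 2. P is now [[1, 5], [3]].
Step i=3: Q has 3 at row 2, column 1; remove 3 from row 2 of P and reverse-bump: 3 enters row 1 and ejects 1. So w(3) = 1. P is now [[3, 5]].
Step i=2: Q has 2 at row 1, column 2; remove that cell from P, ejecting 5. So w(2) = 5. P is now [[3]].
Step i=1: Q has 1 at row 1, column 1; remove that cell from P, ejecting 3. So w(1) = 3. P is now [].

So w = 3 5 1 2 4.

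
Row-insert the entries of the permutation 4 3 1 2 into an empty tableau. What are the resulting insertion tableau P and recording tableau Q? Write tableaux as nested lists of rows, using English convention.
P = [[1, 2], [3], [4]], Q = [[1, 4], [2], [3]]

Insert each entry of the permutation into P by Schensted row insertion, recording in Q the position of each new cell.

Insert 4: appended to row 1. P = [[4]], Q = [[1]].
Insert 3: 3 bumps 4 from row 1; 4 starts row 2. P = [[3], [4]], Q = [[1], [2]].
Insert 1: 1 bumps 3 from row 1; 3 bumps 4 from row 2; 4 starts row 3. P = [[1], [3], [4]], Q = [[1], [2], [3]].
Insert 2: appended to row 1. P = [[1, 2], [3], [4]], Q = [[1, 4], [2], [3]].

So P = [[1, 2], [3], [4]], Q = [[1, 4], [2], [3]].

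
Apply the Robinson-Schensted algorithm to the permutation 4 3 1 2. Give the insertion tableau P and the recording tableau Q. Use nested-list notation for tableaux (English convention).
P = [[1, 2], [3], [4]], Q = [[1, 4], [2], [3]]

Insert each entry of the permutation into P by Schensted row insertion, recording in Q the position of each new cell.

After inserting 4: P = [[4]].
After inserting 3: P = [[3], [4]].
After inserting 1: P = [[1], [3], [4]].
After inserting 2: P = [[1, 2], [3], [4]].

So P = [[1, 2], [3], [4]], Q = [[1, 4], [2], [3]].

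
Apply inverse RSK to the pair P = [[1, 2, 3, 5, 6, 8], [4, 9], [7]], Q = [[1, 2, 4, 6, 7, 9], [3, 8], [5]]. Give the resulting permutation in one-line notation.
Reverse RSK: for i = n, n-1, ..., 1, locate i in Q, remove the corresponding corner cell from P, and reverse-bump its entry up through P; the value ejected from row 1 is w(i).

So w = 1 7 2 4 3 5 9 6 8.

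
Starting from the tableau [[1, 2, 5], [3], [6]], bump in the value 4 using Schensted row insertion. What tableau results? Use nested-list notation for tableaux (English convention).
In row 1, 4 replaces 5 (the leftmost entry greater than 4); 5 is bumped to row 2. 5 is appended to row 2. The new tableau is [[1, 2, 4], [3, 5], [6]].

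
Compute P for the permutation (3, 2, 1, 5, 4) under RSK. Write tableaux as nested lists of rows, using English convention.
P = [[1, 4], [2, 5], [3]]

Insert 3: appended to row 1. P = [[3]].
Insert 2: 2 bumps 3 from row 1; 3 starts row 2. P = [[2], [3]].
Insert 1: 1 bumps 2 from row 1; 2 bumps 3 from row 2; 3 starts row 3. P = [[1], [2], [3]].
Insert 5: appended to row 1. P = [[1, 5], [2], [3]].
Insert 4: 4 bumps 5 from row 1; 5 appends to row 2. P = [[1, 4], [2, 5], [3]].

So P = [[1, 4], [2, 5], [3]].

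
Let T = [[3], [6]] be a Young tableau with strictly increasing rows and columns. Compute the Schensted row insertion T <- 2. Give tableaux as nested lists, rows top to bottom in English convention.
In row 1, 2 replaces 3 (the leftmost entry greater than 2); 3 is bumped to row 2. In row 2, 3 replaces 6 (the leftmost entry greater than 3); 6 is bumped to row 3. 6 starts a new row 3. The new tableau is [[2], [3], [6]].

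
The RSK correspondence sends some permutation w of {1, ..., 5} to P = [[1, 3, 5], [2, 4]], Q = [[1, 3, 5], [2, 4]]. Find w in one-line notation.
2 1 4 3 5

Reverse the RSK construction: for i from n down to 1, find the cell of Q containing i, remove the entry at that cell from P, and reverse-bump it up through P; the value ejected from row 1 is w(i).

Step i=5: Q has 5 at row 1, column 3; remove that cell from P, ejecting 5. So w(5) = 5. P is now [[1, 3], [2, 4]].
Step i=4: Q has 4 at row 2, column 2; remove 4 from row 2 of P and reverse-bump: 4 enters row 1 and ejects 3. So w(4) = 3. P is now [[1, 4], [2]].
Step i=3: Q has 3 at row 1, column 2; remove that cell from P, ejecting 4. So w(3) = 4. P is now [[1], [2]].
Step i=2: Q has 2 at row 2, column 1; remove 2 from row 2 of P and reverse-bump: 2 enters row 1 and ejects 1. So w(2) = 1. P is now [[2]].
Step i=1: Q has 1 at row 1, column 1; remove that cell from P, ejecting 2. So w(1) = 2. P is now [].

So w = 2 1 4 3 5.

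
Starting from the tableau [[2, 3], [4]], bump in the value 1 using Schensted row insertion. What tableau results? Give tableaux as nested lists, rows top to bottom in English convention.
In row 1, 1 replaces 2 (the leftmost entry greater than 1); 2 is bumped to row 2. In row 2, 2 replaces 4 (the leftmost entry greater than 2); 4 is bumped to row 3. 4 starts a new row 3. The new tableau is [[1, 3], [2], [4]].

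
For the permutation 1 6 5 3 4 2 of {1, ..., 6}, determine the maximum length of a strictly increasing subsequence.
3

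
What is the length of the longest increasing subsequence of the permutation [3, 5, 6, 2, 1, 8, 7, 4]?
4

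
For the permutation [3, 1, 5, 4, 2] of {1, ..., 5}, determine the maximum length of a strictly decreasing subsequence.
3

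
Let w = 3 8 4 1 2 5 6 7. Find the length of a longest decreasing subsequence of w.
3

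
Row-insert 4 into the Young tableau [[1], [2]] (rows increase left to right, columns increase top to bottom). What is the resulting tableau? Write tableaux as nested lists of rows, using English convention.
4 is larger than every entry of row 1, so it is appended to row 1. The new tableau is [[1, 4], [2]].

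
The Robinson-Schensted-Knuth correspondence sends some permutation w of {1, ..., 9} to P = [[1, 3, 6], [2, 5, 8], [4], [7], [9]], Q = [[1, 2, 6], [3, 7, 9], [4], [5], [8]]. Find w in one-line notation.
4 9 7 5 2 8 3 1 6

Reverse RSK: for i = n, n-1, ..., 1, locate i in Q, remove the corresponding corner cell from P, and reverse-bump its entry up through P; the value ejected from row 1 is w(i).

So w = 4 9 7 5 2 8 3 1 6.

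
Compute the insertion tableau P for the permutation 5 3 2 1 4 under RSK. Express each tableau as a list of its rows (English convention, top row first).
P = [[1, 4], [2], [3], [5]]

After inserting 5: P = [[5]].
After inserting 3: P = [[3], [5]].
After inserting 2: P = [[2], [3], [5]].
After inserting 1: P = [[1], [2], [3], [5]].
After inserting 4: P = [[1, 4], [2], [3], [5]].

So P = [[1, 4], [2], [3], [5]].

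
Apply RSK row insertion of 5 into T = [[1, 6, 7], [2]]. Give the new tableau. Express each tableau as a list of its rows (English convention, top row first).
In row 1, 5 replaces 6 (the leftmost entry greater than 5); 6 is bumped to row 2. 6 is appended to row 2. The new tableau is [[1, 5, 7], [2, 6]].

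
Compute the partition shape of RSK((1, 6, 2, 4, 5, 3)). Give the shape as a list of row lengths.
[4, 1, 1]

Row-insert each entry into an empty tableau.

After inserting 1: P = [[1]].
After inserting 6: P = [[1, 6]].
After inserting 2: P = [[1, 2], [6]].
After inserting 4: P = [[1, 2, 4], [6]].
After inserting 5: P = [[1, 2, 4, 5], [6]].
After inserting 3: P = [[1, 2, 3, 5], [4], [6]].

The final insertion tableau P = [[1, 2, 3, 5], [4], [6]] has shape [4, 1, 1].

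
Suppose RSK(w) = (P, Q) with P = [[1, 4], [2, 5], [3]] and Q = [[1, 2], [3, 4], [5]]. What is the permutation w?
3 5 2 4 1

Reverse the RSK construction: for i from n down to 1, find the cell of Q containing i, remove the entry at that cell from P, and reverse-bump it up through P; the value ejected from row 1 is w(i).

Step i=5: Q has 5 at row 3, column 1; remove 3 from row 3 of P and reverse-bump: 3 enters row 2 and ejects 2; 2 enters row 1 and ejects 1. So w(5) = 1. P is now [[2, 4], [3, 5]].
Step i=4: Q has 4 at row 2, column 2; remove 5 from row 2 of P and reverse-bump: 5 enters row 1 and ejects 4. So w(4) = 4. P is now [[2, 5], [3]].
Step i=3: Q has 3 at row 2, column 1; remove 3 from row 2 of P and reverse-bump: 3 enters row 1 and ejects 2. So w(3) = 2. P is now [[3, 5]].
Step i=2: Q has 2 at row 1, column 2; remove that cell from P, ejecting 5. So w(2) = 5. P is now [[3]].
Step i=1: Q has 1 at row 1, column 1; remove that cell from P, ejecting 3. So w(1) = 3. P is now [].

So w = 3 5 2 4 1.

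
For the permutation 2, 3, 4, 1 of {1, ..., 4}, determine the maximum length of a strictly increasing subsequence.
3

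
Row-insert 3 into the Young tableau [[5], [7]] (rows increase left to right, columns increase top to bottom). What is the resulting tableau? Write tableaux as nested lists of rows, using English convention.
In row 1, 3 replaces 5 (the leftmost entry greater than 3); 5 is bumped to row 2. In row 2, 5 replaces 7 (the leftmost entry greater than 5); 7 is bumped to row 3. 7 starts a new row 3. The new tableau is [[3], [5], [7]].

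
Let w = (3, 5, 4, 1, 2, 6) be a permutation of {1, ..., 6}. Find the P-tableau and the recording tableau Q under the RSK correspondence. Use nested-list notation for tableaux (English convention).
Insert each entry of the permutation into P by Schensted row insertion, recording in Q the position of each new cell.

Insert 3: appended to row 1. P = [[3]], Q = [[1]].
Insert 5: appended to row 1. P = [[3, 5]], Q = [[1, 2]].
Insert 4: 4 bumps 5 from row 1; 5 starts row 2. P = [[3, 4], [5]], Q = [[1, 2], [3]].
Insert 1: 1 bumps 3 from row 1; 3 bumps 5 from row 2; 5 starts row 3. P = [[1, 4], [3], [5]], Q = [[1, 2], [3], [4]].
Insert 2: 2 bumps 4 from row 1; 4 appends to row 2. P = [[1, 2], [3, 4], [5]], Q = [[1, 2], [3, 5], [4]].
Insert 6: appended to row 1. P = [[1, 2, 6], [3, 4], [5]], Q = [[1, 2, 6], [3, 5], [4]].

So P = [[1, 2, 6], [3, 4], [5]], Q = [[1, 2, 6], [3, 5], [4]].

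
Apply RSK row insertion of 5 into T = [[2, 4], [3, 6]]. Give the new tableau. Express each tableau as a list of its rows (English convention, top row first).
5 is larger than every entry of row 1, so it is appended to row 1. The new tableau is [[2, 4, 5], [3, 6]].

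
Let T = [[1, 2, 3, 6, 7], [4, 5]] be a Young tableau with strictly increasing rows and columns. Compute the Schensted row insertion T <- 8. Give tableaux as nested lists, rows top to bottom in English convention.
8 is larger than every entry of row 1, so it is appended to row 1. The new tableau is [[1, 2, 3, 6, 7, 8], [4, 5]].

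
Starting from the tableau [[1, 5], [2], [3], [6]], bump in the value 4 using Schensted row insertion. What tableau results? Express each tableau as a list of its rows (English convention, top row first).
[[1, 4], [2, 5], [3], [6]]

In row 1, 4 replaces 5 (the leftmost entry greater than 4); 5 is bumped to row 2. 5 is appended to row 2. The new tableau is [[1, 4], [2, 5], [3], [6]].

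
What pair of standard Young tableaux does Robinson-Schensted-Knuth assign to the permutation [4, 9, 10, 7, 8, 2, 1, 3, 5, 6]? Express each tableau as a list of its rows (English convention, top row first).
Insert each entry of the permutation into P by Schensted row insertion, recording in Q the position of each new cell.

Insert 4: appended to row 1. P = [[4]].
Insert 9: appended to row 1. P = [[4, 9]].
Insert 10: appended to row 1. P = [[4, 9, 10]].
Insert 7: 7 bumps 9 from row 1; 9 starts row 2. P = [[4, 7, 10], [9]].
Insert 8: 8 bumps 10 from row 1; 10 appends to row 2. P = [[4, 7, 8], [9, 10]].
Insert 2: 2 bumps 4 from row 1; 4 bumps 9 from row 2; 9 starts row 3. P = [[2, 7, 8], [4, 10], [9]].
Insert 1: 1 bumps 2 from row 1; 2 bumps 4 from row 2; 4 bumps 9 from row 3; 9 starts row 4. P = [[1, 7, 8], [2, 10], [4], [9]].
Insert 3: 3 bumps 7 from row 1; 7 bumps 10 from row 2; 10 appends to row 3. P = [[1, 3, 8], [2, 7], [4, 10], [9]].
Insert 5: 5 bumps 8 from row 1; 8 appends to row 2. P = [[1, 3, 5], [2, 7, 8], [4, 10], [9]].
Insert 6: appended to row 1. P = [[1, 3, 5, 6], [2, 7, 8], [4, 10], [9]].

So P = [[1, 3, 5, 6], [2, 7, 8], [4, 10], [9]], Q = [[1, 2, 3, 10], [4, 5, 9], [6, 8], [7]].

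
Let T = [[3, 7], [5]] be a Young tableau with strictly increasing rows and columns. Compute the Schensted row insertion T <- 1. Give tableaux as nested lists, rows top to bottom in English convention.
In row 1, 1 replaces 3 (the leftmost entry greater than 1); 3 is bumped to row 2. In row 2, 3 replaces 5 (the leftmost entry greater than 3); 5 is bumped to row 3. 5 starts a new row 3. The new tableau is [[1, 7], [3], [5]].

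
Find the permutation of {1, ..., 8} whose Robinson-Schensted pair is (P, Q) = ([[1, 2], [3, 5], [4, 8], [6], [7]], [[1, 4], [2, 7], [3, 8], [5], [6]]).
7 6 4 8 3 1 5 2

Reverse the RSK construction: for i from n down to 1, find the cell of Q containing i, remove the entry at that cell from P, and reverse-bump it up through P; the value ejected from row 1 is w(i).

Step i=8: Q has 8 at row 3, column 2; remove 8 from row 3 of P and reverse-bump: 8 enters row 2 and ejects 5; 5 enters row 1 and ejects 2. So w(8) = 2. P is now [[1, 5], [3, 8], [4], [6], [7]].
Step i=7: Q has 7 at row 2, column 2; remove 8 from row 2 of P and reverse-bump: 8 enters row 1 and ejects 5. So w(7) = 5. P is now [[1, 8], [3], [4], [6], [7]].
Step i=6: Q has 6 at row 5, column 1; remove 7 from row 5 of P and reverse-bump: 7 enters row 4 and ejects 6; 6 enters row 3 and ejects 4; 4 enters row 2 and ejects 3; 3 enters row 1 and ejects 1. So w(6) = 1. P is now [[3, 8], [4], [6], [7]].
Step i=5: Q has 5 at row 4, column 1; remove 7 from row 4 of P and reverse-bump: 7 enters row 3 and ejects 6; 6 enters row 2 and ejects 4; 4 enters row 1 and ejects 3. So w(5) = 3. P is now [[4, 8], [6], [7]].
Step i=4: Q has 4 at row 1, column 2; remove that cell from P, ejecting 8. So w(4) = 8. P is now [[4], [6], [7]].
Step i=3: Q has 3 at row 3, column 1; remove 7 from row 3 of P and reverse-bump: 7 enters row 2 and ejects 6; 6 enters row 1 and ejects 4. So w(3) = 4. P is now [[6], [7]].
Step i=2: Q has 2 at row 2, column 1; remove 7 from row 2 of P and reverse-bump: 7 enters row 1 and ejects 6. So w(2) = 6. P is now [[7]].
Step i=1: Q has 1 at row 1, column 1; remove that cell from P, ejecting 7. So w(1) = 7. P is now [].

So w = 7 6 4 8 3 1 5 2.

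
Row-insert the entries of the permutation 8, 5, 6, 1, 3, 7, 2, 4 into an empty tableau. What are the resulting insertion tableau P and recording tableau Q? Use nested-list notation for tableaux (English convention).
P = [[1, 2, 4], [3, 6, 7], [5], [8]], Q = [[1, 3, 6], [2, 5, 8], [4], [7]]

Insert each entry of the permutation into P by Schensted row insertion, recording in Q the position of each new cell.

After inserting 8: P = [[8]].
After inserting 5: P = [[5], [8]].
After inserting 6: P = [[5, 6], [8]].
After inserting 1: P = [[1, 6], [5], [8]].
After inserting 3: P = [[1, 3], [5, 6], [8]].
After inserting 7: P = [[1, 3, 7], [5, 6], [8]].
After inserting 2: P = [[1, 2, 7], [3, 6], [5], [8]].
After inserting 4: P = [[1, 2, 4], [3, 6, 7], [5], [8]].

So P = [[1, 2, 4], [3, 6, 7], [5], [8]], Q = [[1, 3, 6], [2, 5, 8], [4], [7]].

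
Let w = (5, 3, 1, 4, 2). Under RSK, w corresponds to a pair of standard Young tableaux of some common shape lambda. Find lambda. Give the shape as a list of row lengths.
[2, 2, 1]

Row-insert each entry into an empty tableau.

After inserting 5: P = [[5]].
After inserting 3: P = [[3], [5]].
After inserting 1: P = [[1], [3], [5]].
After inserting 4: P = [[1, 4], [3], [5]].
After inserting 2: P = [[1, 2], [3, 4], [5]].

The final insertion tableau P = [[1, 2], [3, 4], [5]] has shape [2, 2, 1].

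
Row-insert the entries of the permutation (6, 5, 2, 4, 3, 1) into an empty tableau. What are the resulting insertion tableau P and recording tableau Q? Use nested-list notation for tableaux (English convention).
Insert each entry of the permutation into P by Schensted row insertion, recording in Q the position of each new cell.

Insert 6: appended to row 1. P = [[6]].
Insert 5: 5 bumps 6 from row 1; 6 starts row 2. P = [[5], [6]].
Insert 2: 2 bumps 5 from row 1; 5 bumps 6 from row 2; 6 starts row 3. P = [[2], [5], [6]].
Insert 4: appended to row 1. P = [[2, 4], [5], [6]].
Insert 3: 3 bumps 4 from row 1; 4 bumps 5 from row 2; 5 bumps 6 from row 3; 6 starts row 4. P = [[2, 3], [4], [5], [6]].
Insert 1: 1 bumps 2 from row 1; 2 bumps 4 from row 2; 4 bumps 5 from row 3; 5 bumps 6 from row 4; 6 starts row 5. P = [[1, 3], [2], [4], [5], [6]].

So P = [[1, 3], [2], [4], [5], [6]], Q = [[1, 4], [2], [3], [5], [6]].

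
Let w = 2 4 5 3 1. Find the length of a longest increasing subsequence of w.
3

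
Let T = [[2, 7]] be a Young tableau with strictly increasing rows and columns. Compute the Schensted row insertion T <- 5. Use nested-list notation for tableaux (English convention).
In row 1, 5 replaces 7 (the leftmost entry greater than 5); 7 is bumped to row 2. 7 starts a new row 2. The new tableau is [[2, 5], [7]].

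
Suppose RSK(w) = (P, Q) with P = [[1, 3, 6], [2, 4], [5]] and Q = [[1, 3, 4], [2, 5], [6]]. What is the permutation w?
Reverse RSK: for i = n, n-1, ..., 1, locate i in Q, remove the corresponding corner cell from P, and reverse-bump its entry up through P; the value ejected from row 1 is w(i).

So w = 2 1 5 6 4 3.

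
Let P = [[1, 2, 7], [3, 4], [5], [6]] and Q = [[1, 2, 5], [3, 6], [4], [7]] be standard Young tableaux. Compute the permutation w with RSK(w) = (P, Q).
Reverse the RSK construction: for i from n down to 1, find the cell of Q containing i, remove the entry at that cell from P, and reverse-bump it up through P; the value ejected from row 1 is w(i).

Step i=7: Q has 7 at row 4, column 1; remove 6 from row 4 of P and reverse-bump: 6 enters row 3 and ejects 5; 5 enters row 2 and ejects 4; 4 enters row 1 and ejects 2. So w(7) = 2. P is now [[1, 4, 7], [3, 5], [6]].
Step i=6: Q has 6 at row 2, column 2; remove 5 from row 2 of P and reverse-bump: 5 enters row 1 and ejects 4. So w(6) = 4. P is now [[1, 5, 7], [3], [6]].
Step i=5: Q has 5 at row 1, column 3; remove that cell from P, ejecting 7. So w(5) = 7. P is now [[1, 5], [3], [6]].
Step i=4: Q has 4 at row 3, column 1; remove 6 from row 3 of P and reverse-bump: 6 enters row 2 and ejects 3; 3 enters row 1 and ejects 1. So w(4) = 1. P is now [[3, 5], [6]].
Step i=3: Q has 3 at row 2, column 1; remove 6 from row 2 of P and reverse-bump: 6 enters row 1 and ejects 5. So w(3) = 5. P is now [[3, 6]].
Step i=2: Q has 2 at row 1, column 2; remove that cell from P, ejecting 6. So w(2) = 6. P is now [[3]].
Step i=1: Q has 1 at row 1, column 1; remove that cell from P, ejecting 3. So w(1) = 3. P is now [].

So w = 3 6 5 1 7 4 2.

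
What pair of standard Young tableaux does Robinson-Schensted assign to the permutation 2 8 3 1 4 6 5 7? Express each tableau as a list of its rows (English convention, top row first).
P = [[1, 3, 4, 5, 7], [2, 6], [8]], Q = [[1, 2, 5, 6, 8], [3, 7], [4]]

Insert each entry of the permutation into P by Schensted row insertion, recording in Q the position of each new cell.

Insert 2: appended to row 1. P = [[2]].
Insert 8: appended to row 1. P = [[2, 8]].
Insert 3: 3 bumps 8 from row 1; 8 starts row 2. P = [[2, 3], [8]].
Insert 1: 1 bumps 2 from row 1; 2 bumps 8 from row 2; 8 starts row 3. P = [[1, 3], [2], [8]].
Insert 4: appended to row 1. P = [[1, 3, 4], [2], [8]].
Insert 6: appended to row 1. P = [[1, 3, 4, 6], [2], [8]].
Insert 5: 5 bumps 6 from row 1; 6 appends to row 2. P = [[1, 3, 4, 5], [2, 6], [8]].
Insert 7: appended to row 1. P = [[1, 3, 4, 5, 7], [2, 6], [8]].

So P = [[1, 3, 4, 5, 7], [2, 6], [8]], Q = [[1, 2, 5, 6, 8], [3, 7], [4]].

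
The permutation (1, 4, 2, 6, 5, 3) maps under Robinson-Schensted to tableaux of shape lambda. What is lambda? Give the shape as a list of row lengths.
Row-insert each entry into an empty tableau.

After inserting 1: P = [[1]].
After inserting 4: P = [[1, 4]].
After inserting 2: P = [[1, 2], [4]].
After inserting 6: P = [[1, 2, 6], [4]].
After inserting 5: P = [[1, 2, 5], [4, 6]].
After inserting 3: P = [[1, 2, 3], [4, 5], [6]].

The final insertion tableau P = [[1, 2, 3], [4, 5], [6]] has shape [3, 2, 1].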